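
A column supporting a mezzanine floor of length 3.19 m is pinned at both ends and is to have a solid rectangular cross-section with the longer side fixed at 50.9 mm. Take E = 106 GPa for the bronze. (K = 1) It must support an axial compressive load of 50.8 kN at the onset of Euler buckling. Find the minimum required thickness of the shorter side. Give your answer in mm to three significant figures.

b ≈ 48.8 mm

L_e = K·L = 1 × 3.19 = 3.190 m
Required I = P_cr·L_e²/(π²E) = 5.080×10^4 × 3.190² / (π² × 1.06×10^11) = 4.941×10^-7 m⁴
I_req = 4.941×10^5 mm⁴
Rectangle, weak axis: I_min = h·b³/12 with h = 50.9 mm fixed  ⇒  b = (12I/h)^(1/3) = 48.8 mm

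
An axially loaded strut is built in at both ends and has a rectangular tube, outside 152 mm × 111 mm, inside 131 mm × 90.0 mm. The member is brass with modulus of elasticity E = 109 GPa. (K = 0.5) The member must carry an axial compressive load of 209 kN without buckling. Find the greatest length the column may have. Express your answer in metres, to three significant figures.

Weak-axis I_min = (h_o·b_o³ − h_i·b_i³)/12 with b_o = 111, b_i = 90.00 mm (shorter outer/inner sides).
I_min = (152×111³ − 131.0×90.00³)/12 = 9.365×10^6 mm⁴
I = 9.365×10^-6 m⁴
At the buckling limit P_cr = P = 2.090×10^5 N
From P_cr = π²EI/(K·L)²:  L = (1/K)·√(π²EI/P_cr) = (1/0.5)·√(π²×1.09×10^11×9.365×10^-6/2.090×10^5)
L = 13.9 m

L_max ≈ 13.9 m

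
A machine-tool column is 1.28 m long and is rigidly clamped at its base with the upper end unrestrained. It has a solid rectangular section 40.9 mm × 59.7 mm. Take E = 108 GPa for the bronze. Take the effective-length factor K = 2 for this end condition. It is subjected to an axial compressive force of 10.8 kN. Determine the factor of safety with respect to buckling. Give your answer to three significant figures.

Buckling occurs about the weak axis: I_min = h·b³/12 with b = 40.9 mm (the shorter side).
I_min = 59.7×40.9³/12 = 3.404×10^5 mm⁴
I = 3.404×10^5 mm⁴ = 3.404×10^-7 m⁴
Effective length L_e = K·L = 2 × 1.28 = 2.560 m
P_cr = π²EI / L_e² = π² × 108×10⁹ × 3.404×10^-7 / 2.560² = 5.536×10^4 N
Factor of safety n = P_cr / P = 55.361 / 10.8 = 5.13

n ≈ 5.13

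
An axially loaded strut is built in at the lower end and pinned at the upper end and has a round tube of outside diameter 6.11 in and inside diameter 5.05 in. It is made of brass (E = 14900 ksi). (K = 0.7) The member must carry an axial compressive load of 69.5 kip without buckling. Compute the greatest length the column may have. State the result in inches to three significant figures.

L_max ≈ 397 in

d_o = 6.11 in, d_i = 5.05 in
I = π(d_o⁴ − d_i⁴)/64 = π(6.11⁴ − 5.050⁴)/64 = 36.49 in⁴
At the buckling limit P_cr = P = 6.950×10^4 lb
From P_cr = π²EI/(K·L)²:  L = (1/K)·√(π²EI/P_cr) = (1/0.7)·√(π²×1.49×10^7×36.49/6.950×10^4)
L = 397 in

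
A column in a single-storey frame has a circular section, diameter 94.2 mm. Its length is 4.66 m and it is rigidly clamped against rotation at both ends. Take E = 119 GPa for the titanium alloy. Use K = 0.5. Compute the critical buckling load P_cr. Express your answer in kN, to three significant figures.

P_cr ≈ 836 kN

I = πd⁴/64 = π×94.2⁴/64 = 3.865×10^6 mm⁴
I = 3.865×10^6 mm⁴ = 3.865×10^-6 m⁴
Effective length L_e = K·L = 0.5 × 4.66 = 2.330 m
P_cr = π²EI / L_e² = π² × 119×10⁹ × 3.865×10^-6 / 2.330² = 8.362×10^5 N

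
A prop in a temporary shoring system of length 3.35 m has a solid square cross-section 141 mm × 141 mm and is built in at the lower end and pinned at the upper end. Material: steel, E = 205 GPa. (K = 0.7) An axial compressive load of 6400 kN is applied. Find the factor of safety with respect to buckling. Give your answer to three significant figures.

n ≈ 1.89

I = a⁴/12 = 141⁴/12 = 3.294×10^7 mm⁴
I = 3.294×10^7 mm⁴ = 3.294×10^-5 m⁴
Effective length L_e = K·L = 0.7 × 3.35 = 2.345 m
P_cr = π²EI / L_e² = π² × 205×10⁹ × 3.294×10^-5 / 2.345² = 1.212×10^7 N
Factor of safety n = P_cr / P = 12119 / 6400 = 1.89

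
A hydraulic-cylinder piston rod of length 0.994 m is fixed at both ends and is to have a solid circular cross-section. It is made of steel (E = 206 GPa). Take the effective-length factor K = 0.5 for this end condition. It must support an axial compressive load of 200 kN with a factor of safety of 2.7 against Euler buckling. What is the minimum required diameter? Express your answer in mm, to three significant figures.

d ≈ 34.0 mm

Required P_cr = n·P = 2.7 × 200 = 540.0 kN
L_e = K·L = 0.5 × 0.994 = 0.4970 m
Required I = P_cr·L_e²/(π²E) = 5.400×10^5 × 0.4970² / (π² × 2.06×10^11) = 6.561×10^-8 m⁴
I_req = 6.561×10^4 mm⁴
Solid circle: I = πd⁴/64  ⇒  d = (64I/π)^(1/4) = (64×6.561×10^4/π)^(1/4) = 34.0 mm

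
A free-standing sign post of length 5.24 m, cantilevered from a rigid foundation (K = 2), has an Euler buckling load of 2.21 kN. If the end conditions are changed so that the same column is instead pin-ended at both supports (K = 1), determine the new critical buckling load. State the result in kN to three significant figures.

P_cr ∝ 1/K², so P_cr,new = P_cr,old × (K_old/K_new)² = 2.21 × (2/1)²
= 2.21 × 4.000 = 8.84 kN

P_cr ≈ 8.84 kN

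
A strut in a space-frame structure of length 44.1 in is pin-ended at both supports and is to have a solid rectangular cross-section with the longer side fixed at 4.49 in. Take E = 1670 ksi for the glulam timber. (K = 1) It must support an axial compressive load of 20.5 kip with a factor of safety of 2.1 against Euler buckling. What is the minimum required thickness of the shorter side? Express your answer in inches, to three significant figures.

b ≈ 2.39 in

Required P_cr = n·P = 2.1 × 20.5 = 43.05 kip
L_e = K·L = 1 × 44.1 = 44.10 in
Required I = P_cr·L_e²/(π²E) = 4.305×10^4 × 44.10² / (π² × 1.67×10^6) = 5.080 in⁴
Rectangle, weak axis: I_min = h·b³/12 with h = 4.49 in fixed  ⇒  b = (12I/h)^(1/3) = 2.39 in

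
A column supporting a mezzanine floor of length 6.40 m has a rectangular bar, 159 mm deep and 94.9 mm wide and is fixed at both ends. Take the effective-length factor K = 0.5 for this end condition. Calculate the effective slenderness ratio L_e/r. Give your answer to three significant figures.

For a rectangle r_min = b/√12 = 94.9/√12 = 27.40 mm
L_e = K·L = 0.5 × 6.40 m = 3.200 m = 3200.0 mm
λ = L_e / r_min = 3200.0 / 27.40 = 117

λ ≈ 117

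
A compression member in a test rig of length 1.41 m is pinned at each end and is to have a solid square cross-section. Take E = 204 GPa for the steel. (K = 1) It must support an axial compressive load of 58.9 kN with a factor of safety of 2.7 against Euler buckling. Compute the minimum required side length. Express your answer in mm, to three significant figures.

Required P_cr = n·P = 2.7 × 58.9 = 159.0 kN
L_e = K·L = 1 × 1.41 = 1.410 m
Required I = P_cr·L_e²/(π²E) = 1.590×10^5 × 1.410² / (π² × 2.04×10^11) = 1.570×10^-7 m⁴
I_req = 1.570×10^5 mm⁴
Solid square: I = a⁴/12  ⇒  a = (12I)^(1/4) = (12×1.570×10^5)^(1/4) = 37.1 mm

a ≈ 37.1 mm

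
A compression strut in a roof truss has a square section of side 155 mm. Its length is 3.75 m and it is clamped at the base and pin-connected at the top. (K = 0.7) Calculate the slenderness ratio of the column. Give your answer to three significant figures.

I = a⁴/12 = 155⁴/12 = 4.810×10^7 mm⁴
A = 2.402×10^4 mm²;  r_min = √(I/A) = √(4.810×10^7/2.402×10^4) = 44.74 mm
L_e = K·L = 0.7 × 3.75 m = 2.625 m = 2625.0 mm
λ = L_e / r_min = 2625.0 / 44.74 = 58.7

λ ≈ 58.7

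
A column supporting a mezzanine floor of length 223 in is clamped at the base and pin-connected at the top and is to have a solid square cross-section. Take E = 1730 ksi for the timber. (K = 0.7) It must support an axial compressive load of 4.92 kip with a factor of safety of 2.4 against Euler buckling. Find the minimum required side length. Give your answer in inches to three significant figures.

a ≈ 3.77 in

Required P_cr = n·P = 2.4 × 4.92 = 11.81 kip
L_e = K·L = 0.7 × 223 = 156.1 in
Required I = P_cr·L_e²/(π²E) = 1.181×10^4 × 156.1² / (π² × 1.73×10^6) = 16.85 in⁴
Solid square: I = a⁴/12  ⇒  a = (12I)^(1/4) = (12×16.85)^(1/4) = 3.77 in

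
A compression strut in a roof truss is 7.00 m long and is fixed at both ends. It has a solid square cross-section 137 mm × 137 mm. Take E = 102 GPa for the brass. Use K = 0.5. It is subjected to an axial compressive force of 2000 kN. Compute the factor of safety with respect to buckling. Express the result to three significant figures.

n ≈ 1.21

I = a⁴/12 = 137⁴/12 = 2.936×10^7 mm⁴
I = 2.936×10^7 mm⁴ = 2.936×10^-5 m⁴
Effective length L_e = K·L = 0.5 × 7.00 = 3.500 m
P_cr = π²EI / L_e² = π² × 102×10⁹ × 2.936×10^-5 / 3.500² = 2.412×10^6 N
Factor of safety n = P_cr / P = 2412.5 / 2000 = 1.21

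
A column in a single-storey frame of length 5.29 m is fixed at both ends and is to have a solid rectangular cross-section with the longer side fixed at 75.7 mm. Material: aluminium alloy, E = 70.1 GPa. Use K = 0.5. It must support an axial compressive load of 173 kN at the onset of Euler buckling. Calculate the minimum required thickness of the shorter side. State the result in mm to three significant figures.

b ≈ 65.2 mm

L_e = K·L = 0.5 × 5.29 = 2.645 m
Required I = P_cr·L_e²/(π²E) = 1.730×10^5 × 2.645² / (π² × 7.01×10^10) = 1.749×10^-6 m⁴
I_req = 1.749×10^6 mm⁴
Rectangle, weak axis: I_min = h·b³/12 with h = 75.7 mm fixed  ⇒  b = (12I/h)^(1/3) = 65.2 mm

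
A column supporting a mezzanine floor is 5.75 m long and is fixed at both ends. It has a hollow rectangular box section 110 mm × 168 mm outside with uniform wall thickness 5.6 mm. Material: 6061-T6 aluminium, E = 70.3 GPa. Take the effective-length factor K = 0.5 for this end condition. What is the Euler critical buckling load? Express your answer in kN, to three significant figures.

Inner dimensions: h_i = 168 − 2×5.6 = 156.8 mm, b_i = 110 − 2×5.6 = 98.80 mm
Weak-axis I_min = (h_o·b_o³ − h_i·b_i³)/12 with b_o = 110, b_i = 98.80 mm (shorter outer/inner sides).
I_min = (168×110³ − 156.8×98.80³)/12 = 6.032×10^6 mm⁴
I = 6.032×10^6 mm⁴ = 6.032×10^-6 m⁴
Effective length L_e = K·L = 0.5 × 5.75 = 2.875 m
P_cr = π²EI / L_e² = π² × 70.3×10⁹ × 6.032×10^-6 / 2.875² = 5.063×10^5 N

P_cr ≈ 506 kN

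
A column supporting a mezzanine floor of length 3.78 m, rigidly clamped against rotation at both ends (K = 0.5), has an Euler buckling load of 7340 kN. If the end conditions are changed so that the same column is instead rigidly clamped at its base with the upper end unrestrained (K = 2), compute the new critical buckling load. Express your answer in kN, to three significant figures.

P_cr ≈ 459 kN

P_cr ∝ 1/K², so P_cr,new = P_cr,old × (K_old/K_new)² = 7340 × (0.5/2)²
= 7340 × 0.06250 = 459 kN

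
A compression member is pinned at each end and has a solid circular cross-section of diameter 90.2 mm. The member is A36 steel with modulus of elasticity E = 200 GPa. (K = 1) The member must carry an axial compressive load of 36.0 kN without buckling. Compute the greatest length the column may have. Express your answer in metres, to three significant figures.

I = πd⁴/64 = π×90.2⁴/64 = 3.249×10^6 mm⁴
I = 3.249×10^-6 m⁴
At the buckling limit P_cr = P = 3.600×10^4 N
From P_cr = π²EI/(K·L)²:  L = (1/K)·√(π²EI/P_cr) = (1/1)·√(π²×2.00×10^11×3.249×10^-6/3.600×10^4)
L = 13.3 m

L_max ≈ 13.3 m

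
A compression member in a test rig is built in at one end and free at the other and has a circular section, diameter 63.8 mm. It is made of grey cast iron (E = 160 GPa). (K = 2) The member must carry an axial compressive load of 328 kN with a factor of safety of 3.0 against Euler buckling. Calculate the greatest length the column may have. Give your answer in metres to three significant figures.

L_max ≈ 0.571 m

I = πd⁴/64 = π×63.8⁴/64 = 8.133×10^5 mm⁴
I = 8.133×10^-7 m⁴
Required critical load P_cr = n·P = 3.0 × 328 = 984.0 kN = 9.840×10^5 N
From P_cr = π²EI/(K·L)²:  L = (1/K)·√(π²EI/P_cr) = (1/2)·√(π²×1.60×10^11×8.133×10^-7/9.840×10^5)
L = 0.571 m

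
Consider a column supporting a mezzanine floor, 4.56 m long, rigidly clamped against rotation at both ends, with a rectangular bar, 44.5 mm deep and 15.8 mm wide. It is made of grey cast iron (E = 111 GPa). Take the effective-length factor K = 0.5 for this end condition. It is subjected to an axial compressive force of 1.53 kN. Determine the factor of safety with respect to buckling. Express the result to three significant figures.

Buckling occurs about the weak axis: I_min = h·b³/12 with b = 15.8 mm (the shorter side).
I_min = 44.5×15.8³/12 = 1.463×10^4 mm⁴
I = 1.463×10^4 mm⁴ = 1.463×10^-8 m⁴
Effective length L_e = K·L = 0.5 × 4.56 = 2.280 m
P_cr = π²EI / L_e² = π² × 111×10⁹ × 1.463×10^-8 / 2.280² = 3.082×10^3 N
Factor of safety n = P_cr / P = 3.0825 / 1.53 = 2.01

n ≈ 2.01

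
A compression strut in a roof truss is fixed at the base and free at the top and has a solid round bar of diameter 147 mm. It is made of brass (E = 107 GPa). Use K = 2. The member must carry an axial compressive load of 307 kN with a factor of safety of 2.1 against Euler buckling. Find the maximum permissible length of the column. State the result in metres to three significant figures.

L_max ≈ 3.06 m

I = πd⁴/64 = π×147⁴/64 = 2.292×10^7 mm⁴
I = 2.292×10^-5 m⁴
Required critical load P_cr = n·P = 2.1 × 307 = 644.7 kN = 6.447×10^5 N
From P_cr = π²EI/(K·L)²:  L = (1/K)·√(π²EI/P_cr) = (1/2)·√(π²×1.07×10^11×2.292×10^-5/6.447×10^5)
L = 3.06 m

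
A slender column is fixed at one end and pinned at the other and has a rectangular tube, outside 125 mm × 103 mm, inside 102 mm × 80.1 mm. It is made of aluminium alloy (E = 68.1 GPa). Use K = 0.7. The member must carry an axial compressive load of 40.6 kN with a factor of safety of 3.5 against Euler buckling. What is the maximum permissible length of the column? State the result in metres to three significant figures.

L_max ≈ 8.23 m

Weak-axis I_min = (h_o·b_o³ − h_i·b_i³)/12 with b_o = 103, b_i = 80.10 mm (shorter outer/inner sides).
I_min = (125×103³ − 102.0×80.10³)/12 = 7.014×10^6 mm⁴
I = 7.014×10^-6 m⁴
Required critical load P_cr = n·P = 3.5 × 40.6 = 142.1 kN = 1.421×10^5 N
From P_cr = π²EI/(K·L)²:  L = (1/K)·√(π²EI/P_cr) = (1/0.7)·√(π²×6.81×10^10×7.014×10^-6/1.421×10^5)
L = 8.23 m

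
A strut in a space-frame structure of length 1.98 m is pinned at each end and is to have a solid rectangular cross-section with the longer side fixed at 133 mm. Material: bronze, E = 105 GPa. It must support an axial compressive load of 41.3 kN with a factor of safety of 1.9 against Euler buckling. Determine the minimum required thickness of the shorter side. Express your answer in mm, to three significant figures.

b ≈ 29.9 mm

Required P_cr = n·P = 1.9 × 41.3 = 78.47 kN
L_e = K·L = 1 × 1.98 = 1.980 m
Required I = P_cr·L_e²/(π²E) = 7.847×10^4 × 1.980² / (π² × 1.05×10^11) = 2.969×10^-7 m⁴
I_req = 2.969×10^5 mm⁴
Rectangle, weak axis: I_min = h·b³/12 with h = 133 mm fixed  ⇒  b = (12I/h)^(1/3) = 29.9 mm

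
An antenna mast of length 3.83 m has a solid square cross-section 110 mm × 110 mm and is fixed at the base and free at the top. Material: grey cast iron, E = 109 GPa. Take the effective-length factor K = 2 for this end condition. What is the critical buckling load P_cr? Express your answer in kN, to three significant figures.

I = a⁴/12 = 110⁴/12 = 1.220×10^7 mm⁴
I = 1.220×10^7 mm⁴ = 1.220×10^-5 m⁴
Effective length L_e = K·L = 2 × 3.83 = 7.660 m
P_cr = π²EI / L_e² = π² × 109×10⁹ × 1.220×10^-5 / 7.660² = 2.237×10^5 N

P_cr ≈ 224 kN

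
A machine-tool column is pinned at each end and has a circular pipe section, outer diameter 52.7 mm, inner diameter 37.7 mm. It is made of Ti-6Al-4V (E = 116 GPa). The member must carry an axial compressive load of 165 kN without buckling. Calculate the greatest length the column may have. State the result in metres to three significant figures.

L_max ≈ 1.39 m

d_o = 52.7 mm, d_i = 37.7 mm
I = π(d_o⁴ − d_i⁴)/64 = π(52.7⁴ − 37.70⁴)/64 = 2.795×10^5 mm⁴
I = 2.795×10^-7 m⁴
At the buckling limit P_cr = P = 1.650×10^5 N
From P_cr = π²EI/(K·L)²:  L = (1/K)·√(π²EI/P_cr) = (1/1)·√(π²×1.16×10^11×2.795×10^-7/1.650×10^5)
L = 1.39 m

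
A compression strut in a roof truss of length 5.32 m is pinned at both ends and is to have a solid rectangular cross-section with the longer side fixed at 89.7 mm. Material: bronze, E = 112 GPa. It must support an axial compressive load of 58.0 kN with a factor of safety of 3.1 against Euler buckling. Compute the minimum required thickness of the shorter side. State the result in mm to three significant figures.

b ≈ 85.1 mm

Required P_cr = n·P = 3.1 × 58.0 = 179.8 kN
L_e = K·L = 1 × 5.32 = 5.320 m
Required I = P_cr·L_e²/(π²E) = 1.798×10^5 × 5.320² / (π² × 1.12×10^11) = 4.604×10^-6 m⁴
I_req = 4.604×10^6 mm⁴
Rectangle, weak axis: I_min = h·b³/12 with h = 89.7 mm fixed  ⇒  b = (12I/h)^(1/3) = 85.1 mm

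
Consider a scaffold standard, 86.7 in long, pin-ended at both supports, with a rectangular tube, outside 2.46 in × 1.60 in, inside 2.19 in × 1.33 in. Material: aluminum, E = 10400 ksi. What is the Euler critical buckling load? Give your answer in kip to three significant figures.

Weak-axis I_min = (h_o·b_o³ − h_i·b_i³)/12 with b_o = 1.60, b_i = 1.330 in (shorter outer/inner sides).
I_min = (2.46×1.60³ − 2.190×1.330³)/12 = 0.4103 in⁴
Effective length L_e = K·L = 1 × 86.7 = 86.70 in
P_cr = π²EI / L_e² = π² × 10400×10³ × 0.4103 / 86.70² = 5.603×10^3 lb

P_cr ≈ 5.60 kip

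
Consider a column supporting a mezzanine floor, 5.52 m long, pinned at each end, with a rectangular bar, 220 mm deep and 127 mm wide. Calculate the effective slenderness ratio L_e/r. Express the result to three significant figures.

λ ≈ 151

For a rectangle r_min = b/√12 = 127/√12 = 36.66 mm
L_e = K·L = 1 × 5.52 m = 5.520 m = 5520.0 mm
λ = L_e / r_min = 5520.0 / 36.66 = 151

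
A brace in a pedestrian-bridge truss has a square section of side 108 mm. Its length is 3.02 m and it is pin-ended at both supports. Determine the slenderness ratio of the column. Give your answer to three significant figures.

I = a⁴/12 = 108⁴/12 = 1.134×10^7 mm⁴
A = 1.166×10^4 mm²;  r_min = √(I/A) = √(1.134×10^7/1.166×10^4) = 31.18 mm
L_e = K·L = 1 × 3.02 m = 3.020 m = 3020.0 mm
λ = L_e / r_min = 3020.0 / 31.18 = 96.9

λ ≈ 96.9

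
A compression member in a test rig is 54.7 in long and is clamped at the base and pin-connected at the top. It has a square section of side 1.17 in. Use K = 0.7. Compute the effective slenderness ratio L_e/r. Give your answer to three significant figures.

I = a⁴/12 = 1.17⁴/12 = 0.1562 in⁴
A = 1.369 in²;  r_min = √(I/A) = √(0.1562/1.369) = 0.3377 in
L_e = K·L = 0.7 × 54.7 = 38.29 in
λ = L_e / r_min = 38.290 / 0.3377 = 113

λ ≈ 113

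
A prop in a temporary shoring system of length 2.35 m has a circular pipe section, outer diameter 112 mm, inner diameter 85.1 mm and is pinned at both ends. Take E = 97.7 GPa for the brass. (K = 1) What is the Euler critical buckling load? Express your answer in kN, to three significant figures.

d_o = 112 mm, d_i = 85.1 mm
I = π(d_o⁴ − d_i⁴)/64 = π(112⁴ − 85.10⁴)/64 = 5.150×10^6 mm⁴
I = 5.150×10^6 mm⁴ = 5.150×10^-6 m⁴
Effective length L_e = K·L = 1 × 2.35 = 2.350 m
P_cr = π²EI / L_e² = π² × 97.7×10⁹ × 5.150×10^-6 / 2.350² = 8.991×10^5 N

P_cr ≈ 899 kN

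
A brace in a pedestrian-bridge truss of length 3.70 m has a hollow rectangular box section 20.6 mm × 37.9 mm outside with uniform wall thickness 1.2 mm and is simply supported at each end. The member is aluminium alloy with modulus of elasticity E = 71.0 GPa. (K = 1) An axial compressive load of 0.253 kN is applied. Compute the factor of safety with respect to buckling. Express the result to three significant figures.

n ≈ 1.98

Inner dimensions: h_i = 37.9 − 2×1.2 = 35.50 mm, b_i = 20.6 − 2×1.2 = 18.20 mm
Weak-axis I_min = (h_o·b_o³ − h_i·b_i³)/12 with b_o = 20.6, b_i = 18.20 mm (shorter outer/inner sides).
I_min = (37.9×20.6³ − 35.50×18.20³)/12 = 9.775×10^3 mm⁴
I = 9.775×10^3 mm⁴ = 9.775×10^-9 m⁴
Effective length L_e = K·L = 1 × 3.70 = 3.700 m
P_cr = π²EI / L_e² = π² × 71.0×10⁹ × 9.775×10^-9 / 3.700² = 500.3 N
Factor of safety n = P_cr / P = 0.50035 / 0.253 = 1.98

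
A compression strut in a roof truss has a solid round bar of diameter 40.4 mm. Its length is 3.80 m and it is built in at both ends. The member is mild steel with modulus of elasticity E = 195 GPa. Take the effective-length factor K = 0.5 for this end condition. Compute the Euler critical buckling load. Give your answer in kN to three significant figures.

I = πd⁴/64 = π×40.4⁴/64 = 1.308×10^5 mm⁴
I = 1.308×10^5 mm⁴ = 1.308×10^-7 m⁴
Effective length L_e = K·L = 0.5 × 3.80 = 1.900 m
P_cr = π²EI / L_e² = π² × 195×10⁹ × 1.308×10^-7 / 1.900² = 6.971×10^4 N

P_cr ≈ 69.7 kN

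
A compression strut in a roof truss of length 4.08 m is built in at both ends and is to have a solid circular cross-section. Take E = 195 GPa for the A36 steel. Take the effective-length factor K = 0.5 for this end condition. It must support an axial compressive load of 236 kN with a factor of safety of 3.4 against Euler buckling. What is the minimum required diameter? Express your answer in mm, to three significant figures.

d ≈ 77.1 mm

Required P_cr = n·P = 3.4 × 236 = 802.4 kN
L_e = K·L = 0.5 × 4.08 = 2.040 m
Required I = P_cr·L_e²/(π²E) = 8.024×10^5 × 2.040² / (π² × 1.95×10^11) = 1.735×10^-6 m⁴
I_req = 1.735×10^6 mm⁴
Solid circle: I = πd⁴/64  ⇒  d = (64I/π)^(1/4) = (64×1.735×10^6/π)^(1/4) = 77.1 mm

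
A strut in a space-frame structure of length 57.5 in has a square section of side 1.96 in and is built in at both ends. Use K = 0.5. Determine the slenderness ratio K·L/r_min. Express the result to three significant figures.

λ ≈ 50.8

For a square r = a/√12 = 1.96/√12 = 0.5658 in
L_e = K·L = 0.5 × 57.5 = 28.75 in
λ = L_e / r_min = 28.750 / 0.5658 = 50.8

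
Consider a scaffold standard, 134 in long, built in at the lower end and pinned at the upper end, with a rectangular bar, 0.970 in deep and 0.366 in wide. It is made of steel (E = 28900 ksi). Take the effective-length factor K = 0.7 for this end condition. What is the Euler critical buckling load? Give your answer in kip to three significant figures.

P_cr ≈ 0.128 kip

Buckling occurs about the weak axis: I_min = h·b³/12 with b = 0.366 in (the shorter side).
I_min = 0.970×0.366³/12 = 3.963×10^-3 in⁴
Effective length L_e = K·L = 0.7 × 134 = 93.80 in
P_cr = π²EI / L_e² = π² × 28900×10³ × 3.963×10^-3 / 93.80² = 128.5 lb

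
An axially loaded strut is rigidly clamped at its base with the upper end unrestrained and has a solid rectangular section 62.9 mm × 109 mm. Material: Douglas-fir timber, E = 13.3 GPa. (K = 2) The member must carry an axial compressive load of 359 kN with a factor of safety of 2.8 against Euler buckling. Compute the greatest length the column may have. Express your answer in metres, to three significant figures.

L_max ≈ 0.272 m

Buckling occurs about the weak axis: I_min = h·b³/12 with b = 62.9 mm (the shorter side).
I_min = 109×62.9³/12 = 2.260×10^6 mm⁴
I = 2.260×10^-6 m⁴
Required critical load P_cr = n·P = 2.8 × 359 = 1005 kN = 1.005×10^6 N
From P_cr = π²EI/(K·L)²:  L = (1/K)·√(π²EI/P_cr) = (1/2)·√(π²×1.33×10^10×2.260×10^-6/1.005×10^6)
L = 0.272 m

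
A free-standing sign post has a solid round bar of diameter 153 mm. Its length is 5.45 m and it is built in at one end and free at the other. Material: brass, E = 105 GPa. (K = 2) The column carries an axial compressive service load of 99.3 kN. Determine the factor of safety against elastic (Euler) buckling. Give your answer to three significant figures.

I = πd⁴/64 = π×153⁴/64 = 2.690×10^7 mm⁴
I = 2.690×10^7 mm⁴ = 2.690×10^-5 m⁴
Effective length L_e = K·L = 2 × 5.45 = 10.90 m
P_cr = π²EI / L_e² = π² × 105×10⁹ × 2.690×10^-5 / 10.90² = 2.346×10^5 N
Factor of safety n = P_cr / P = 234.62 / 99.3 = 2.36

n ≈ 2.36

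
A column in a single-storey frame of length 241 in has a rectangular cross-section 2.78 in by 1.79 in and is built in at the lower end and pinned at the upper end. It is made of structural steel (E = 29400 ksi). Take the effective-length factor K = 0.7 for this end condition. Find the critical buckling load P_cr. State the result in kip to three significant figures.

Buckling occurs about the weak axis: I_min = h·b³/12 with b = 1.79 in (the shorter side).
I_min = 2.78×1.79³/12 = 1.329 in⁴
Effective length L_e = K·L = 0.7 × 241 = 168.7 in
P_cr = π²EI / L_e² = π² × 29400×10³ × 1.329 / 168.7² = 1.355×10^4 lb

P_cr ≈ 13.5 kip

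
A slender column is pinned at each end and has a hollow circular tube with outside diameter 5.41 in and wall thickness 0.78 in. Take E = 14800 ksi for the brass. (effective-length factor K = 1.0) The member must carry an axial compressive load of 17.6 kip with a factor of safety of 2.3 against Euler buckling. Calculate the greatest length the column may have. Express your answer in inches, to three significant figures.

Inner diameter d_i = 5.41 − 2×0.78 = 3.850 in
I = π(d_o⁴ − d_i⁴)/64 = π(5.41⁴ − 3.850⁴)/64 = 31.26 in⁴
Required critical load P_cr = n·P = 2.3 × 17.6 = 40.48 kip = 4.048×10^4 lb
From P_cr = π²EI/(K·L)²:  L = (1/K)·√(π²EI/P_cr) = (1/1)·√(π²×1.48×10^7×31.26/4.048×10^4)
L = 336 in

L_max ≈ 336 in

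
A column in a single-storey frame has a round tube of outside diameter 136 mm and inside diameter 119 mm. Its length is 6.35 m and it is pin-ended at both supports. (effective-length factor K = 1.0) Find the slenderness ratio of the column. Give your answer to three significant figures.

λ ≈ 141

d_o = 136 mm, d_i = 119 mm
I = π(d_o⁴ − d_i⁴)/64 = π(136⁴ − 119.0⁴)/64 = 6.949×10^6 mm⁴
A = 3.405×10^3 mm²;  r_min = √(I/A) = √(6.949×10^6/3.405×10^3) = 45.18 mm
L_e = K·L = 1 × 6.35 m = 6.350 m = 6350.0 mm
λ = L_e / r_min = 6350.0 / 45.18 = 141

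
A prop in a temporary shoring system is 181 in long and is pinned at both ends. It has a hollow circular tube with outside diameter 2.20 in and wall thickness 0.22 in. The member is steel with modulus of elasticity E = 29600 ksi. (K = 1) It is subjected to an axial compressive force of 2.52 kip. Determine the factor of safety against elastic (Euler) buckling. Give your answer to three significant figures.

n ≈ 2.40

Inner diameter d_i = 2.20 − 2×0.22 = 1.760 in
I = π(d_o⁴ − d_i⁴)/64 = π(2.20⁴ − 1.760⁴)/64 = 0.6789 in⁴
Effective length L_e = K·L = 1 × 181 = 181.0 in
P_cr = π²EI / L_e² = π² × 29600×10³ × 0.6789 / 181.0² = 6.054×10^3 lb
Factor of safety n = P_cr / P = 6.0540 / 2.52 = 2.40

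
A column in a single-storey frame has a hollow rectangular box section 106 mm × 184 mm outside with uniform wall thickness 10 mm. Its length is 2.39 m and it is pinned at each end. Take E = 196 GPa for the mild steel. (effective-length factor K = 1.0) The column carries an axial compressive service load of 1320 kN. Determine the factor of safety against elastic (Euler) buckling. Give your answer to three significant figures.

Inner dimensions: h_i = 184 − 2×10 = 164.0 mm, b_i = 106 − 2×10 = 86.00 mm
Weak-axis I_min = (h_o·b_o³ − h_i·b_i³)/12 with b_o = 106, b_i = 86.00 mm (shorter outer/inner sides).
I_min = (184×106³ − 164.0×86.00³)/12 = 9.569×10^6 mm⁴
I = 9.569×10^6 mm⁴ = 9.569×10^-6 m⁴
Effective length L_e = K·L = 1 × 2.39 = 2.390 m
P_cr = π²EI / L_e² = π² × 196×10⁹ × 9.569×10^-6 / 2.390² = 3.241×10^6 N
Factor of safety n = P_cr / P = 3240.8 / 1320 = 2.46

n ≈ 2.46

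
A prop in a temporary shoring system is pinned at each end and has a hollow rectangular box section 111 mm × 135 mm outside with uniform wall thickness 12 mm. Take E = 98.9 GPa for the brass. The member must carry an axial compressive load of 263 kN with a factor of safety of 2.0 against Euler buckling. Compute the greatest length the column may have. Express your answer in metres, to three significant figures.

Inner dimensions: h_i = 135 − 2×12 = 111.0 mm, b_i = 111 − 2×12 = 87.00 mm
Weak-axis I_min = (h_o·b_o³ − h_i·b_i³)/12 with b_o = 111, b_i = 87.00 mm (shorter outer/inner sides).
I_min = (135×111³ − 111.0×87.00³)/12 = 9.295×10^6 mm⁴
I = 9.295×10^-6 m⁴
Required critical load P_cr = n·P = 2.0 × 263 = 526.0 kN = 5.260×10^5 N
From P_cr = π²EI/(K·L)²:  L = (1/K)·√(π²EI/P_cr) = (1/1)·√(π²×9.89×10^10×9.295×10^-6/5.260×10^5)
L = 4.15 m

L_max ≈ 4.15 m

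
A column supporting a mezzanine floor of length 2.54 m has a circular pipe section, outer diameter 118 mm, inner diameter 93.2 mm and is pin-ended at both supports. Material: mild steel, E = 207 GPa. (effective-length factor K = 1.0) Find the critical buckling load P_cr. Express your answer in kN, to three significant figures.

d_o = 118 mm, d_i = 93.2 mm
I = π(d_o⁴ − d_i⁴)/64 = π(118⁴ − 93.20⁴)/64 = 5.813×10^6 mm⁴
I = 5.813×10^6 mm⁴ = 5.813×10^-6 m⁴
Effective length L_e = K·L = 1 × 2.54 = 2.540 m
P_cr = π²EI / L_e² = π² × 207×10⁹ × 5.813×10^-6 / 2.540² = 1.841×10^6 N

P_cr ≈ 1840 kN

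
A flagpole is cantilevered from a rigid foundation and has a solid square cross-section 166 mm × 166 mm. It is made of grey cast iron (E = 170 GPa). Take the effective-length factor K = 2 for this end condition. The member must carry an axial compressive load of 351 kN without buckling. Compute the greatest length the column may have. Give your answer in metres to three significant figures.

L_max ≈ 8.70 m

I = a⁴/12 = 166⁴/12 = 6.328×10^7 mm⁴
I = 6.328×10^-5 m⁴
At the buckling limit P_cr = P = 3.510×10^5 N
From P_cr = π²EI/(K·L)²:  L = (1/K)·√(π²EI/P_cr) = (1/2)·√(π²×1.70×10^11×6.328×10^-5/3.510×10^5)
L = 8.70 m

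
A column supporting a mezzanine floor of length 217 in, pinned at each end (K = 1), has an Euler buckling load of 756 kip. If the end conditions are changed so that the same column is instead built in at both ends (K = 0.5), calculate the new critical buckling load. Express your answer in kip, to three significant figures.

P_cr ≈ 3020 kip

P_cr ∝ 1/K², so P_cr,new = P_cr,old × (K_old/K_new)² = 756 × (1/0.5)²
= 756 × 4.000 = 3020 kip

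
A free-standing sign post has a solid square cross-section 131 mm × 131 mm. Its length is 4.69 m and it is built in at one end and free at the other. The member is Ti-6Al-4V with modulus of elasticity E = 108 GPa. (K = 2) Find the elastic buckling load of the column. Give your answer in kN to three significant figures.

I = a⁴/12 = 131⁴/12 = 2.454×10^7 mm⁴
I = 2.454×10^7 mm⁴ = 2.454×10^-5 m⁴
Effective length L_e = K·L = 2 × 4.69 = 9.380 m
P_cr = π²EI / L_e² = π² × 108×10⁹ × 2.454×10^-5 / 9.380² = 2.973×10^5 N

P_cr ≈ 297 kN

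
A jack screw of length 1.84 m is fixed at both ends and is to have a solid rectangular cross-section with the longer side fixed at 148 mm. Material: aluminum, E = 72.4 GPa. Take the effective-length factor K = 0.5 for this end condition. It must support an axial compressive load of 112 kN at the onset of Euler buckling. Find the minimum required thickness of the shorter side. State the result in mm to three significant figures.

b ≈ 22.1 mm

L_e = K·L = 0.5 × 1.84 = 0.9200 m
Required I = P_cr·L_e²/(π²E) = 1.120×10^5 × 0.9200² / (π² × 7.24×10^10) = 1.327×10^-7 m⁴
I_req = 1.327×10^5 mm⁴
Rectangle, weak axis: I_min = h·b³/12 with h = 148 mm fixed  ⇒  b = (12I/h)^(1/3) = 22.1 mm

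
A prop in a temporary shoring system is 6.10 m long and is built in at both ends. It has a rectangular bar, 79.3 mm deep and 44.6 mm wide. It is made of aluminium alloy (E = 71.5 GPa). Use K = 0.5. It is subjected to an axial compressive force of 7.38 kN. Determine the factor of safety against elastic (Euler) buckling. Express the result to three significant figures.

Buckling occurs about the weak axis: I_min = h·b³/12 with b = 44.6 mm (the shorter side).
I_min = 79.3×44.6³/12 = 5.863×10^5 mm⁴
I = 5.863×10^5 mm⁴ = 5.863×10^-7 m⁴
Effective length L_e = K·L = 0.5 × 6.10 = 3.050 m
P_cr = π²EI / L_e² = π² × 71.5×10⁹ × 5.863×10^-7 / 3.050² = 4.447×10^4 N
Factor of safety n = P_cr / P = 44.474 / 7.38 = 6.03

n ≈ 6.03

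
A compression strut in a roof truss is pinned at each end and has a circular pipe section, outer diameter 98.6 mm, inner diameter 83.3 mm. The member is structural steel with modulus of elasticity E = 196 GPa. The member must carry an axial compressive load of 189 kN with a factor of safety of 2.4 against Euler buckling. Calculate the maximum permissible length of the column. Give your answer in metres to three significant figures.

d_o = 98.6 mm, d_i = 83.3 mm
I = π(d_o⁴ − d_i⁴)/64 = π(98.6⁴ − 83.30⁴)/64 = 2.276×10^6 mm⁴
I = 2.276×10^-6 m⁴
Required critical load P_cr = n·P = 2.4 × 189 = 453.6 kN = 4.536×10^5 N
From P_cr = π²EI/(K·L)²:  L = (1/K)·√(π²EI/P_cr) = (1/1)·√(π²×1.96×10^11×2.276×10^-6/4.536×10^5)
L = 3.12 m

L_max ≈ 3.12 m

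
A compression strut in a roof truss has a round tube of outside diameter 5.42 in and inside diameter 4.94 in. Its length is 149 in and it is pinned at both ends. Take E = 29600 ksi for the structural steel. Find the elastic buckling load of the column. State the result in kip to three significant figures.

d_o = 5.42 in, d_i = 4.94 in
I = π(d_o⁴ − d_i⁴)/64 = π(5.42⁴ − 4.940⁴)/64 = 13.13 in⁴
Effective length L_e = K·L = 1 × 149 = 149.0 in
P_cr = π²EI / L_e² = π² × 29600×10³ × 13.13 / 149.0² = 1.727×10^5 lb

P_cr ≈ 173 kip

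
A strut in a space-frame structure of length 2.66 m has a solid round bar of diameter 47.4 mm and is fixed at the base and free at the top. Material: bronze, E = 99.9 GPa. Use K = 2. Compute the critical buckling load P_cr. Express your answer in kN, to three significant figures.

P_cr ≈ 8.63 kN

I = πd⁴/64 = π×47.4⁴/64 = 2.478×10^5 mm⁴
I = 2.478×10^5 mm⁴ = 2.478×10^-7 m⁴
Effective length L_e = K·L = 2 × 2.66 = 5.320 m
P_cr = π²EI / L_e² = π² × 99.9×10⁹ × 2.478×10^-7 / 5.320² = 8.632×10^3 N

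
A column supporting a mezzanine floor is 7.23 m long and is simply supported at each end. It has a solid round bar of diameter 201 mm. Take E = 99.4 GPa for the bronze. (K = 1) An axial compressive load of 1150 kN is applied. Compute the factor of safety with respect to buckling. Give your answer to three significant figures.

n ≈ 1.31

I = πd⁴/64 = π×201⁴/64 = 8.012×10^7 mm⁴
I = 8.012×10^7 mm⁴ = 8.012×10^-5 m⁴
Effective length L_e = K·L = 1 × 7.23 = 7.230 m
P_cr = π²EI / L_e² = π² × 99.4×10⁹ × 8.012×10^-5 / 7.230² = 1.504×10^6 N
Factor of safety n = P_cr / P = 1503.7 / 1150 = 1.31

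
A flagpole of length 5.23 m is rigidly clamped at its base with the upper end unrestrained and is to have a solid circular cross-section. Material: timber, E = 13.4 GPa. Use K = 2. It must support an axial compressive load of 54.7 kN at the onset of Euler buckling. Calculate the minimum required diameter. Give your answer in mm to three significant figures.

L_e = K·L = 2 × 5.23 = 10.46 m
Required I = P_cr·L_e²/(π²E) = 5.470×10^4 × 10.46² / (π² × 1.34×10^10) = 4.525×10^-5 m⁴
I_req = 4.525×10^7 mm⁴
Solid circle: I = πd⁴/64  ⇒  d = (64I/π)^(1/4) = (64×4.525×10^7/π)^(1/4) = 174 mm

d ≈ 174 mm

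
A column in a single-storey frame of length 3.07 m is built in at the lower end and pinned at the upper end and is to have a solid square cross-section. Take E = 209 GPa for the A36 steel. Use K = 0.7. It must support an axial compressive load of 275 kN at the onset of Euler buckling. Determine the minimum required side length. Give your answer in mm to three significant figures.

L_e = K·L = 0.7 × 3.07 = 2.149 m
Required I = P_cr·L_e²/(π²E) = 2.750×10^5 × 2.149² / (π² × 2.09×10^11) = 6.157×10^-7 m⁴
I_req = 6.157×10^5 mm⁴
Solid square: I = a⁴/12  ⇒  a = (12I)^(1/4) = (12×6.157×10^5)^(1/4) = 52.1 mm

a ≈ 52.1 mm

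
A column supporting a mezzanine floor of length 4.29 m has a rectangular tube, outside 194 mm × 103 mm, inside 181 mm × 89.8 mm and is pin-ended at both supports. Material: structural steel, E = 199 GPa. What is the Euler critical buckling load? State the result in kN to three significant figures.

Weak-axis I_min = (h_o·b_o³ − h_i·b_i³)/12 with b_o = 103, b_i = 89.80 mm (shorter outer/inner sides).
I_min = (194×103³ − 181.0×89.80³)/12 = 6.743×10^6 mm⁴
I = 6.743×10^6 mm⁴ = 6.743×10^-6 m⁴
Effective length L_e = K·L = 1 × 4.29 = 4.290 m
P_cr = π²EI / L_e² = π² × 199×10⁹ × 6.743×10^-6 / 4.290² = 7.196×10^5 N

P_cr ≈ 720 kN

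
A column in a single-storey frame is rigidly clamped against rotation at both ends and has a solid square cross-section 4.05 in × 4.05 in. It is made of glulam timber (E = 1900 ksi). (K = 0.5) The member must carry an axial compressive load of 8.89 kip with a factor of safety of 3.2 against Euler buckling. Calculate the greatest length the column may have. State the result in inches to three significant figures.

I = a⁴/12 = 4.05⁴/12 = 22.42 in⁴
Required critical load P_cr = n·P = 3.2 × 8.89 = 28.45 kip = 2.845×10^4 lb
From P_cr = π²EI/(K·L)²:  L = (1/K)·√(π²EI/P_cr) = (1/0.5)·√(π²×1.90×10^6×22.42/2.845×10^4)
L = 243 in

L_max ≈ 243 in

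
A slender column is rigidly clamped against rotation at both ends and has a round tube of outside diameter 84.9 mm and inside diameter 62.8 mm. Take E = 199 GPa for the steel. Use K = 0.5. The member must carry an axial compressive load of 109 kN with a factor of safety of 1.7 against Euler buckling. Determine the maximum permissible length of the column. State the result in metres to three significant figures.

L_max ≈ 8.70 m

d_o = 84.9 mm, d_i = 62.8 mm
I = π(d_o⁴ − d_i⁴)/64 = π(84.9⁴ − 62.80⁴)/64 = 1.787×10^6 mm⁴
I = 1.787×10^-6 m⁴
Required critical load P_cr = n·P = 1.7 × 109 = 185.3 kN = 1.853×10^5 N
From P_cr = π²EI/(K·L)²:  L = (1/K)·√(π²EI/P_cr) = (1/0.5)·√(π²×1.99×10^11×1.787×10^-6/1.853×10^5)
L = 8.70 m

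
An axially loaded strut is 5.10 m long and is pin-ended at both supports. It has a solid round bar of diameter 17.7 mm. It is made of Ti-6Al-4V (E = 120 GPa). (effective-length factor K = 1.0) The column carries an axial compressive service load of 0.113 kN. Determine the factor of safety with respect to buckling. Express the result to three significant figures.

n ≈ 1.94

I = πd⁴/64 = π×17.7⁴/64 = 4.818×10^3 mm⁴
I = 4.818×10^3 mm⁴ = 4.818×10^-9 m⁴
Effective length L_e = K·L = 1 × 5.10 = 5.100 m
P_cr = π²EI / L_e² = π² × 120×10⁹ × 4.818×10^-9 / 5.100² = 219.4 N
Factor of safety n = P_cr / P = 0.21938 / 0.113 = 1.94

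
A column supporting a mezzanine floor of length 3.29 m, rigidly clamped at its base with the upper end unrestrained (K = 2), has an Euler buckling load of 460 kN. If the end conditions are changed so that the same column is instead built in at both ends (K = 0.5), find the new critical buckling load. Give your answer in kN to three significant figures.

P_cr ≈ 7360 kN

P_cr ∝ 1/K², so P_cr,new = P_cr,old × (K_old/K_new)² = 460 × (2/0.5)²
= 460 × 16.00 = 7360 kN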